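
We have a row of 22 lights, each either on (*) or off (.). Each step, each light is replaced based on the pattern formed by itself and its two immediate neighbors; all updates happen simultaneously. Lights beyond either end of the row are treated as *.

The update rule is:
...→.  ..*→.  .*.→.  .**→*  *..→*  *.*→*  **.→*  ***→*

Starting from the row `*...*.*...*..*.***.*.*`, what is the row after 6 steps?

*******...*.**********

**...*.*...*..*****.**
***...*.*...*.********
****...*.*...*********
*****...*.*..*********
******...*.*.*********
*******...*.**********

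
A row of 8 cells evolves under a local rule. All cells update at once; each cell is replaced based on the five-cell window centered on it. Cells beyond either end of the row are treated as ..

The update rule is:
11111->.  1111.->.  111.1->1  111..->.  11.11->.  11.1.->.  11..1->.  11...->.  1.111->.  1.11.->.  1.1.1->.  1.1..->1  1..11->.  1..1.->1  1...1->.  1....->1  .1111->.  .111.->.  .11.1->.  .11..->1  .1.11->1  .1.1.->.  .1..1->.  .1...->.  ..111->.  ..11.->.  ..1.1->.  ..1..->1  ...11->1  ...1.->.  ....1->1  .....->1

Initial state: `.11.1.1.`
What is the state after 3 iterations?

.1..1.1.

1.....1.
1.111.1.
.1..1.1.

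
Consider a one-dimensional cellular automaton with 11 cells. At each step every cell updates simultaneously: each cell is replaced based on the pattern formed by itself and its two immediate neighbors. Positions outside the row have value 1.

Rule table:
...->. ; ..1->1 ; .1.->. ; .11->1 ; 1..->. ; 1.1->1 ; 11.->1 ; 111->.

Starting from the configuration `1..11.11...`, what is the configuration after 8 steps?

1.111111..1
111....1.11
..1...1.11.
.1...1.1111
1...1.11...
1..1.111..1
1.1.11.1.11
11.1111.11.

11.1111.11.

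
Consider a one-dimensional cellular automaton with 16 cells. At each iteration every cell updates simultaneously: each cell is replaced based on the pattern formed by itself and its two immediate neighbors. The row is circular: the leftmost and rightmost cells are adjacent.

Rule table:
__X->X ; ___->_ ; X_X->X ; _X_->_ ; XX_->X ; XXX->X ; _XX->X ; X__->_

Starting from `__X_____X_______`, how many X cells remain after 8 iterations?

2

_X_____X________
X_____X_________
_____X_________X
____X_________X_
___X_________X__
__X_________X___
_X_________X____
X_________X_____
count of X: 2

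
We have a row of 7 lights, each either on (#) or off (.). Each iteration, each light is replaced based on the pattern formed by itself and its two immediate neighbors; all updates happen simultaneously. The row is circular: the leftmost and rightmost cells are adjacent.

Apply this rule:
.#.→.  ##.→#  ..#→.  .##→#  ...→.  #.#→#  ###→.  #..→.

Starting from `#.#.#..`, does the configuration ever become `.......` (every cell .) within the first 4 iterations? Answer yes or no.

yes

.#.#...
..#....
.......
all cells are . at iteration 3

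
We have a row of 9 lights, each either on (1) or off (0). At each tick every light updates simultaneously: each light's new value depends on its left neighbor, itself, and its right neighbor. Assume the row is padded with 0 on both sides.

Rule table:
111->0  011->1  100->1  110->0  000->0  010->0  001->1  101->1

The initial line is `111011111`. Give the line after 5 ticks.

011010101

100110000
011101000
110010100
101101010
011010101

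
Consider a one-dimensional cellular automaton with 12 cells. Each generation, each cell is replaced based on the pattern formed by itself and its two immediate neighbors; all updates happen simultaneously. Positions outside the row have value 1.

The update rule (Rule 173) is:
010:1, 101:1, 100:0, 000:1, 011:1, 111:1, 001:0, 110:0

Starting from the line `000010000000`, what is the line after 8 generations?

111101111111

011010111110
110111111101
101111111011
011111110111
111111101111
111111011111
111110111111
111101111111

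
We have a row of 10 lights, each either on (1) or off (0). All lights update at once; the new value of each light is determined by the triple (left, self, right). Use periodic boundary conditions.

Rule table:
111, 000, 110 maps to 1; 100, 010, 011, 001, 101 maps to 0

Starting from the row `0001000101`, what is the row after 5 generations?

0100011100

generation 1: 0100010000
generation 2: 0001000111
generation 3: 0100010011
generation 4: 0001000001
generation 5: 0100011100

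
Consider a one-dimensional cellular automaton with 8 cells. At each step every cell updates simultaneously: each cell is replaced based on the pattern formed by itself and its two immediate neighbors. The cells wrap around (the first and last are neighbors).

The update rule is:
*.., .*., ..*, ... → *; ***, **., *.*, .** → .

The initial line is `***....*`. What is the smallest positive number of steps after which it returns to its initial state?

step 1: ...****.
step 2: ***....*

2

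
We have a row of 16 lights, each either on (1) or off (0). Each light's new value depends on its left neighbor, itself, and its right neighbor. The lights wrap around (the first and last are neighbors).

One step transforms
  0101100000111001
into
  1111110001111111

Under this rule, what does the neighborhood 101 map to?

At position 0 the neighborhood is 101; the next row has 1 there.

1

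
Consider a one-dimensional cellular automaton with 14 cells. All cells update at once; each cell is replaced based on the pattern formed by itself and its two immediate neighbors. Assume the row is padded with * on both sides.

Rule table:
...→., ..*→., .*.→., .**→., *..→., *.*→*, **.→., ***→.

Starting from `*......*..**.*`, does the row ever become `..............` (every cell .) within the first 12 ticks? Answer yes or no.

............*.
.............*
..............
all cells are . at tick 3

yes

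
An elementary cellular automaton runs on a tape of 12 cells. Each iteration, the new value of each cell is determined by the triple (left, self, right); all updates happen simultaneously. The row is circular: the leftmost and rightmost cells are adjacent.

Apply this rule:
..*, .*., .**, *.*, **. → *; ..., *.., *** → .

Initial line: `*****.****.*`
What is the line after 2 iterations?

...**.*.**.*

....***..***
...**.*.**.*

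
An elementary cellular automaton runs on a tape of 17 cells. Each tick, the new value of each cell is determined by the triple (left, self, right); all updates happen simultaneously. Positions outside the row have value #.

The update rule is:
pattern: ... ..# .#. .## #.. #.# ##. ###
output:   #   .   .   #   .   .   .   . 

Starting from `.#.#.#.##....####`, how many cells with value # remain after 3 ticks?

5

tick 1: .......#..##.#...
tick 2: .#####....#....#.
tick 3: .#.....##...##...
count of #: 5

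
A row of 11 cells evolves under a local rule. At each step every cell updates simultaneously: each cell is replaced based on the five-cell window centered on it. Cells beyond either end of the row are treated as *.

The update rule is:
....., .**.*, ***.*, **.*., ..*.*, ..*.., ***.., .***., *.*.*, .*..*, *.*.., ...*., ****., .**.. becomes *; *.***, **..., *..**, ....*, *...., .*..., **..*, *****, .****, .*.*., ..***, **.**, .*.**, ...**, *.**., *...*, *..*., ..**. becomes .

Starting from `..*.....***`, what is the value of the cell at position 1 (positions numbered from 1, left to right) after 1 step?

..*..*.....
position 1 holds .

.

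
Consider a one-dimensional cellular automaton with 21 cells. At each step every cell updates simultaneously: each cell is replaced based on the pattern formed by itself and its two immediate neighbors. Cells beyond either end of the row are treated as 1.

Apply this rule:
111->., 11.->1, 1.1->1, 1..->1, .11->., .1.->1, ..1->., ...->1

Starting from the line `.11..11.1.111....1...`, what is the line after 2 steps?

step 1: 1.11..1111..1111.111.
step 2: 11.11....11....11..11

11.11....11....11..11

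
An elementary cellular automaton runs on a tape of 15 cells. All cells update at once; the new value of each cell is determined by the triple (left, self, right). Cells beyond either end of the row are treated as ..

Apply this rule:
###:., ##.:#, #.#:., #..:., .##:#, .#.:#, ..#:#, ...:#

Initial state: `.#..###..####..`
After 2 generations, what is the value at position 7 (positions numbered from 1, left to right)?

#

##.##.#.##..#.#
##.##.#.##.##.#
position 7 holds #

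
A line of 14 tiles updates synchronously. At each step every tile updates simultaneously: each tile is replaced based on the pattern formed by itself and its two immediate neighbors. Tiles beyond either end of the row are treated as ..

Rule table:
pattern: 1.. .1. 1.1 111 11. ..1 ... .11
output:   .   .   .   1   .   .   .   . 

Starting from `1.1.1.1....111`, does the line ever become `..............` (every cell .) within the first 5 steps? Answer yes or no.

yes

............1.
..............
all cells are . at step 2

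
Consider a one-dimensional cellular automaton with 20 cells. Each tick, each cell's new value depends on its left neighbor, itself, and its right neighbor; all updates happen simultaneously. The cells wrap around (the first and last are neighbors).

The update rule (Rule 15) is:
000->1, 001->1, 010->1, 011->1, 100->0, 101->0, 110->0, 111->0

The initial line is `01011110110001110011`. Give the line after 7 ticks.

01010000100111000110
11010111101100011100
10010100001001110001
00110101111011000111
01100101000010011100
11001101011110110001
00011001010000100111

00011001010000100111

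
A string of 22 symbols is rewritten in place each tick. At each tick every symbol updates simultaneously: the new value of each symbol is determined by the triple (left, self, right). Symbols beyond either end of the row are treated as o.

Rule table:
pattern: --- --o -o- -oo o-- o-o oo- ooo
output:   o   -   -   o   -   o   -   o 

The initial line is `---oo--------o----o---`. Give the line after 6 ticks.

--o-ooo--o-----ooo-ooo

-o-o--oooooo---oo---o-
o-o---ooooo--o-o--o--o
-o--o-oooo----o------o
o----oooo--oo---oooo-o
--oo-ooo---o--o-ooo-oo
--o-ooo--o-----ooo-ooo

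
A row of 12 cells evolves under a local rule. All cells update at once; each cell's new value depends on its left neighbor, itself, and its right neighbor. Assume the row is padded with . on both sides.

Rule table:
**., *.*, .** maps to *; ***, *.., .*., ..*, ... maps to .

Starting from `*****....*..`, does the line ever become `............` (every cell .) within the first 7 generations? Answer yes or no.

yes

generation 1: *...*.......
generation 2: ............
all cells are . at generation 2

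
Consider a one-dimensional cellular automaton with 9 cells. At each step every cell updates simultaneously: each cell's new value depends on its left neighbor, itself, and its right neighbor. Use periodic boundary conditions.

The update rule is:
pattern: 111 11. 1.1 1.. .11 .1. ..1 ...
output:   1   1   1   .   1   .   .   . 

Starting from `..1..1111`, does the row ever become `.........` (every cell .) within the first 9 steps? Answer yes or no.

no

step 1: .....1111
step 2: .....1111  (fixed point — unchanged through step 9)
step 9 is .....1111, still not uniform .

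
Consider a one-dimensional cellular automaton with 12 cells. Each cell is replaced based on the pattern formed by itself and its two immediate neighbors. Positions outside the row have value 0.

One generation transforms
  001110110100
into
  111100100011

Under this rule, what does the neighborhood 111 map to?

At position 3 the neighborhood is 111; the next row has 1 there.

1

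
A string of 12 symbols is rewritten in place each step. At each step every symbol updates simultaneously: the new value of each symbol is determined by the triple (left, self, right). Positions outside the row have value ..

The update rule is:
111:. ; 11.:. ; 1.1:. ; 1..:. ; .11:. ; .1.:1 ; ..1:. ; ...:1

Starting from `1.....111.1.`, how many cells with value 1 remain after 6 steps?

5

step 1: 1.111.....1.
step 2: 1.....111.1.  (repeats step 0; period 2)
step 6: 1.....111.1.
count of 1: 5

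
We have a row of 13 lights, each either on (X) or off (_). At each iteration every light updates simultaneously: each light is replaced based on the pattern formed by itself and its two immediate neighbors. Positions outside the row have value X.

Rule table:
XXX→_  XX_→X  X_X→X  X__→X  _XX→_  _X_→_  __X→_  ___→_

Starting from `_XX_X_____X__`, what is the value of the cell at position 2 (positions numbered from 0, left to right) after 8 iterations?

X_XX_X_____X_
XX_XX_X_____X
_XX_XX_X_____
X_XX_XX_X____
XX_XX_XX_X___
_XX_XX_XX_X__
X_XX_XX_XX_X_
XX_XX_XX_XX_X
position 2 holds _

_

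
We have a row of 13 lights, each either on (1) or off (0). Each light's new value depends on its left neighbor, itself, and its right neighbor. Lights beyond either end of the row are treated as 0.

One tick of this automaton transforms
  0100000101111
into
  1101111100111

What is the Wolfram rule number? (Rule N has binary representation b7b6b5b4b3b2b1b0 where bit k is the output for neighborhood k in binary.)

199

position 10: 111 → 1  (bit 7 = 1)
position 12: 110 → 1  (bit 6 = 1)
position 8: 101 → 0  (bit 5 = 0)
position 2: 100 → 0  (bit 4 = 0)
position 9: 011 → 0  (bit 3 = 0)
position 1: 010 → 1  (bit 2 = 1)
position 0: 001 → 1  (bit 1 = 1)
position 3: 000 → 1  (bit 0 = 1)
bits b7..b0 = 11000111 = 199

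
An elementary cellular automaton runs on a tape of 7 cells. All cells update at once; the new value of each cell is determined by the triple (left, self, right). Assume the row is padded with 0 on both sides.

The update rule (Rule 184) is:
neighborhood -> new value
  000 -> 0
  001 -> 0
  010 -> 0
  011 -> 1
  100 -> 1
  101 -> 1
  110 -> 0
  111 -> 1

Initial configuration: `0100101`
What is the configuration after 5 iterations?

0010010
0001001
0000100
0000010
0000001

0000001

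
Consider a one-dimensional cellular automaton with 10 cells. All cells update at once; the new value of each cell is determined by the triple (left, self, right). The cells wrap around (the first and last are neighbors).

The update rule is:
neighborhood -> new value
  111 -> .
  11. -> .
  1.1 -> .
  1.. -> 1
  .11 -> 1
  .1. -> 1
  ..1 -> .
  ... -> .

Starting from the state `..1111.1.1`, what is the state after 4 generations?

..1.11.1.1

generation 1: 1.1....1.1
generation 2: ..11...1.1
generation 3: 1.1.1..1.1
generation 4: ..1.11.1.1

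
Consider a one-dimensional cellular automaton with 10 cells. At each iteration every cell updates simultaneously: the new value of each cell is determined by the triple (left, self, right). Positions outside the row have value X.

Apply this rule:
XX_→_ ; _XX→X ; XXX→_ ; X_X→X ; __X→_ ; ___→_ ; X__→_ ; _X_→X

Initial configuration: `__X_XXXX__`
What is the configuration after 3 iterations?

__XXX_____
__X_______
__X_______

__X_______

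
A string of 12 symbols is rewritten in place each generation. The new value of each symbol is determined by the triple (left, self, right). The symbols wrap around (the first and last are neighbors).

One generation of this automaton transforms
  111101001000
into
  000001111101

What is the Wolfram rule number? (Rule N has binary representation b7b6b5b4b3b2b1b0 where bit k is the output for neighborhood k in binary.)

22

position 1: 111 → 0  (bit 7 = 0)
position 3: 110 → 0  (bit 6 = 0)
position 4: 101 → 0  (bit 5 = 0)
position 6: 100 → 1  (bit 4 = 1)
position 0: 011 → 0  (bit 3 = 0)
position 5: 010 → 1  (bit 2 = 1)
position 7: 001 → 1  (bit 1 = 1)
position 10: 000 → 0  (bit 0 = 0)
bits b7..b0 = 00010110 = 22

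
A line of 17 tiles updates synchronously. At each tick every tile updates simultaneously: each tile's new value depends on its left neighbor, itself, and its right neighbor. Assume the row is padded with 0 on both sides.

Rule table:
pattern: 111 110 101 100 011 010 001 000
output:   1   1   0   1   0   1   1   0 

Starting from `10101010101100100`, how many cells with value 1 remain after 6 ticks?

tick 1: 10101010100111110
tick 2: 10101010111011111
tick 3: 10101010011001111
tick 4: 10101011101110111
tick 5: 10101001100110011
tick 6: 10101110111011101
count of 1: 12

12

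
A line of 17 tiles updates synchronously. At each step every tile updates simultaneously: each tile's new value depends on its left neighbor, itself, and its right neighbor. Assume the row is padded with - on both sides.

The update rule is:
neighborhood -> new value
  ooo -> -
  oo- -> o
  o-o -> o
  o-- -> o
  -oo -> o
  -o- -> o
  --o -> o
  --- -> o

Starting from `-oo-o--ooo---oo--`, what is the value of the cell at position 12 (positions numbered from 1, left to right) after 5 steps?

oooooooo-oooooooo
o------ooo------o
oooooooo-oooooooo  (repeats step 1; period 2)
step 5: oooooooo-oooooooo
position 12 holds o

o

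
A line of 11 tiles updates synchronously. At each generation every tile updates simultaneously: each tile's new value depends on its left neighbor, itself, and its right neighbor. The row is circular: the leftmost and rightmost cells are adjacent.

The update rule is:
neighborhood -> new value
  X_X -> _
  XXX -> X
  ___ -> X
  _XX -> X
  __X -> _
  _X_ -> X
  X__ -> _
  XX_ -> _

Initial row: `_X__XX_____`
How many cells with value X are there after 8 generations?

4

_X__X__XXXX
_X__X__XXX_
_X__X__XX__
_X__X__X__X
_X__X__X__X  (fixed point — unchanged through generation 8)
count of X: 4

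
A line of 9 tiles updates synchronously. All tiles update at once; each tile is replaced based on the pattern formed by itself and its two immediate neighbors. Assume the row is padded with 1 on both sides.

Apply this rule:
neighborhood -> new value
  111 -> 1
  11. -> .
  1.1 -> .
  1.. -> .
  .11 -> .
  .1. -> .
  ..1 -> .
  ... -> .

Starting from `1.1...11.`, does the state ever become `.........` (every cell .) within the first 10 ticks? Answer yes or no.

yes

.........
all cells are . at tick 1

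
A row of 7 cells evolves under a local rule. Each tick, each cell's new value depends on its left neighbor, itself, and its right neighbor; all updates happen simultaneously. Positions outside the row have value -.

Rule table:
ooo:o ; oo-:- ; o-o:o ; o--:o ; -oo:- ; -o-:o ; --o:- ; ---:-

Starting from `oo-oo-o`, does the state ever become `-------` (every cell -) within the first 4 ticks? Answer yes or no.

tick 1: --o--oo
tick 2: --oo---
tick 3: ----o--
tick 4: ----oo-
tick 4 is ----oo-, still not uniform -

no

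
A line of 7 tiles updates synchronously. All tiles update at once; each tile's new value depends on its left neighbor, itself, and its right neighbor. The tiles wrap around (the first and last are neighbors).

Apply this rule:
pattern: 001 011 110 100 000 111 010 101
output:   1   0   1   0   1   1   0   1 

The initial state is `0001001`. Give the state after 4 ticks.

1010010

0110010
1010100
0101001
1010010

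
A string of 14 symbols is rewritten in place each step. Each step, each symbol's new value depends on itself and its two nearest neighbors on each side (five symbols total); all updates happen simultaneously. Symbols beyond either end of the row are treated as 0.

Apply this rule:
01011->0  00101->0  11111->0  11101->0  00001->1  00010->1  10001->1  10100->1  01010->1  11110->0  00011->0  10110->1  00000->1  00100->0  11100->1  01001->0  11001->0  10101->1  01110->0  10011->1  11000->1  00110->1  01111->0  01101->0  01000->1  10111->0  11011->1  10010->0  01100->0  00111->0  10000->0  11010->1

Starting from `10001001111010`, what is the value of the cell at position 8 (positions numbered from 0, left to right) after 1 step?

0

01110010000111
position 8 holds 0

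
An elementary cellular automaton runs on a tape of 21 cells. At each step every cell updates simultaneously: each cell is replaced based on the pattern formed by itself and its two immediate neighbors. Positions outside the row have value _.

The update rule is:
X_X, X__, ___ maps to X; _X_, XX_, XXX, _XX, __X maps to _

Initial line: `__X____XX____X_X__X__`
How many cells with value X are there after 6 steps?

step 1: X__XXX___XXX__X_X__XX
step 2: _X____XX____X__X_X___
step 3: __XXX___XXX__X__X_XXX
step 4: X____XX____X__X__X___
step 5: _XXX___XXX__X__X__XXX
step 6: ____XX____X__X__X____
count of X: 5

5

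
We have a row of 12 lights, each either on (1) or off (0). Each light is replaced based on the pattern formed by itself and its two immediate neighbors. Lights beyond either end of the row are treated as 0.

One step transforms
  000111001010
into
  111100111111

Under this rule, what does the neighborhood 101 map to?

1

At position 9 the neighborhood is 101; the next row has 1 there.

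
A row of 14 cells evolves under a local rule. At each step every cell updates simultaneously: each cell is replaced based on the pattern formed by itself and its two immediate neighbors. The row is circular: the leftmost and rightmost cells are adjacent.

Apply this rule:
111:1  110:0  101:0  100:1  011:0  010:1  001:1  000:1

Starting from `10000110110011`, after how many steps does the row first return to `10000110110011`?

12

01111000001101
00110111110001
11000011101111
10111101000111
00011001111011
11100110110000
01011000001111
01000111110110
11111011100001
11110001011110
01101111001100
10000110110011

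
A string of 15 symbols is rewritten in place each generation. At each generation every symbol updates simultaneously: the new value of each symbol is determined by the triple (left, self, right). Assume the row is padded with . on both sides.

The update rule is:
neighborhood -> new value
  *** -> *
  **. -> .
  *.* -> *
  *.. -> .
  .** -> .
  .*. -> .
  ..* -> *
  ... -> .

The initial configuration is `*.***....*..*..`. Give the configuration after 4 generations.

*....*..*......

generation 1: .*.*....*..*...
generation 2: *.*....*..*....
generation 3: .*....*..*.....
generation 4: *....*..*......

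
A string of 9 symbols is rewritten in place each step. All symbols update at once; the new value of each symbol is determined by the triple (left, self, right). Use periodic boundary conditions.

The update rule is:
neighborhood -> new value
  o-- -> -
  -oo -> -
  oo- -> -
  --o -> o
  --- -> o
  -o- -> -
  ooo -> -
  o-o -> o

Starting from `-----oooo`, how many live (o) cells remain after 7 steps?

step 1: -oooo----
step 2: o-----ooo
step 3: --oooo---
step 4: oo-----oo
step 5: ---oooo--
step 6: ooo-----o
step 7: ----oooo-
count of o: 4

4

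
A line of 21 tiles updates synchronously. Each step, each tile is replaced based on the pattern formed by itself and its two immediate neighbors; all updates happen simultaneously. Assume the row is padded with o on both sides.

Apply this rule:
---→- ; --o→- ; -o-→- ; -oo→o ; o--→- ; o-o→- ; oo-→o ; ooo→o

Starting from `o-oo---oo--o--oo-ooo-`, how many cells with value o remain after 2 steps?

10

step 1: o-oo---oo-----oo-ooo-
step 2: o-oo---oo-----oo-ooo-
count of o: 10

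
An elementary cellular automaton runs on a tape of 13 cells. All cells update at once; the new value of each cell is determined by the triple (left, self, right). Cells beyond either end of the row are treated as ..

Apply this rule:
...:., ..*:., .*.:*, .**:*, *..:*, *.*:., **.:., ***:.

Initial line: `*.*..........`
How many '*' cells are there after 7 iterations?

6

*.**.........
*.*.*........
*.*.**.......
*.*.*.*......
*.*.*.**.....
*.*.*.*.*....
*.*.*.*.**...
count of *: 6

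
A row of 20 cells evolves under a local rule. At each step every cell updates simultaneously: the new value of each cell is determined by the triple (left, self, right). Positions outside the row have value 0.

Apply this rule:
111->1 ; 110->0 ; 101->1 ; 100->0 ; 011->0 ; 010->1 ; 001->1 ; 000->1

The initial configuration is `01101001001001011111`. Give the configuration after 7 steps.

10011011011011101110
10100100100101010100
11101101101111111101
01010010010111111011
11110110111011110100
01101001010101101101
10011011111110010011

10011011111110010011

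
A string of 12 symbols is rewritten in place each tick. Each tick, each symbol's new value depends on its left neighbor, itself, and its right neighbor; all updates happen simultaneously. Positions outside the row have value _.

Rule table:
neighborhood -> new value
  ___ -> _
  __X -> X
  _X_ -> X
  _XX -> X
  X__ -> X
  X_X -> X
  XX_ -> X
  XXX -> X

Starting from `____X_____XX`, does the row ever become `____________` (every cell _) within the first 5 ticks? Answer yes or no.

___XXX___XXX
__XXXXX_XXXX
_XXXXXXXXXXX
XXXXXXXXXXXX
XXXXXXXXXXXX
tick 5 is XXXXXXXXXXXX, still not uniform _

no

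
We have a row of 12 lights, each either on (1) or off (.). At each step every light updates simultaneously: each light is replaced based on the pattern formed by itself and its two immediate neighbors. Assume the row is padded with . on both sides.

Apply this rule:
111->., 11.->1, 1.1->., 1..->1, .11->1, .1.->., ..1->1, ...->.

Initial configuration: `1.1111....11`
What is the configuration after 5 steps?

111..1.1...1

step 1: ..1..11..111
step 2: .1.1111111.1
step 3: 1..1.....1..
step 4: .11.1...1.1.
step 5: 111..1.1...1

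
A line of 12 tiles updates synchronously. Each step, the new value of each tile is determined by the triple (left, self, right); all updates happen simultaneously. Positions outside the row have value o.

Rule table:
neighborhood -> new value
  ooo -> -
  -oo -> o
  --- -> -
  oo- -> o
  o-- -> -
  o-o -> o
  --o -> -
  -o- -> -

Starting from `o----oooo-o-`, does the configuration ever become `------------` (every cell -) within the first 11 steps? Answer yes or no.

no

o----o--oo-o
o-------oooo
o-------o---
o-----------
o-----------  (fixed point — unchanged through step 11)
step 11 is o-----------, still not uniform -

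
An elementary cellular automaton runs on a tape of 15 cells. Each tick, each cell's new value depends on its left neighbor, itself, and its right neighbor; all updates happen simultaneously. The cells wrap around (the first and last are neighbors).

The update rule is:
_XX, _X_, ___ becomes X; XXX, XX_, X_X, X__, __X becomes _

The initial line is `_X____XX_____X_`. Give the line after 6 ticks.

tick 1: _X_XX_X__XXX_X_
tick 2: _X_X__X__X___X_
tick 3: _X_X__X__X_X_X_
tick 4: _X_X__X__X_X_X_  (fixed point — unchanged through tick 6)

_X_X__X__X_X_X_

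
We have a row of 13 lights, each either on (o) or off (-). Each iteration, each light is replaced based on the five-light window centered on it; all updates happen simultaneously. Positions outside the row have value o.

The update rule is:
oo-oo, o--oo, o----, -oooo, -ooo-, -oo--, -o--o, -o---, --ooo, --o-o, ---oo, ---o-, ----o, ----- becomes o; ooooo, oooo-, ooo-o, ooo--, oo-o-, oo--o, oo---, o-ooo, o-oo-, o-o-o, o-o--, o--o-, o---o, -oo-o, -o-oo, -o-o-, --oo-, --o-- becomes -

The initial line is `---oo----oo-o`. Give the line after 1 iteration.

--o-o-ooo--o-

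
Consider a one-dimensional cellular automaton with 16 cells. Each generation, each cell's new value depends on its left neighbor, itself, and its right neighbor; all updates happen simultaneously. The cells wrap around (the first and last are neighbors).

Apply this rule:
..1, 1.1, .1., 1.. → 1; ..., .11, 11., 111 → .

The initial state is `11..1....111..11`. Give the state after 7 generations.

1...1111..111...

..1111..1...11..
.1....1111.1..1.
111..1....111111
...1111..1......
..1....1111.....
.111..1....1....
1...1111..111...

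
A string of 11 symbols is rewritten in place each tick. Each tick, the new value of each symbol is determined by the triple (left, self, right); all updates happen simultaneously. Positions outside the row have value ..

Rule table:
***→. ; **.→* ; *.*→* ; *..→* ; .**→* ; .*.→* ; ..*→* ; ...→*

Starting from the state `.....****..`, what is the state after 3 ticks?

******..***

******..***
*....****.*
******..***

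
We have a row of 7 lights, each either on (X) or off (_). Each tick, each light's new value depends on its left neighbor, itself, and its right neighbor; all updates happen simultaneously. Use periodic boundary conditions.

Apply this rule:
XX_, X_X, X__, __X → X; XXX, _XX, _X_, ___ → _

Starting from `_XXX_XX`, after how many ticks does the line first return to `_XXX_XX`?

tick 1: X__XX_X
tick 2: XXX_XX_
tick 3: __XX_XX
tick 4: XX_XX_X
tick 5: _XX_XX_
tick 6: X_XX_XX
tick 7: XX_XX__
tick 8: _XX_XXX
tick 9: X_XX__X
tick 10: XX_XXX_
tick 11: _XX__XX
tick 12: X_XXX_X
tick 13: XX__XX_
tick 14: _XXX_XX

14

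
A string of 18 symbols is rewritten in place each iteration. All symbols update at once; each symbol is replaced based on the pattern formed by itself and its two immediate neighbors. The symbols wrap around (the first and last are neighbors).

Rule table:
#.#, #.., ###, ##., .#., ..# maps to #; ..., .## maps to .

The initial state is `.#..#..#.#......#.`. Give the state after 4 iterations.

#################.

###########....###
############..#.##
################.#
#################.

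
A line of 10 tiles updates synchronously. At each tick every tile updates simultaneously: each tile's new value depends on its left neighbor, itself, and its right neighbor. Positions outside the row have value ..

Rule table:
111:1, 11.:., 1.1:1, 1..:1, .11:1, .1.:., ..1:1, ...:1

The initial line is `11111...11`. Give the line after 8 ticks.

1111.1111.
111.1111.1
11.1111.1.
1.1111.1.1
.1111.1.1.
1111.1.1.1
111.1.1.1.
11.1.1.1.1

11.1.1.1.1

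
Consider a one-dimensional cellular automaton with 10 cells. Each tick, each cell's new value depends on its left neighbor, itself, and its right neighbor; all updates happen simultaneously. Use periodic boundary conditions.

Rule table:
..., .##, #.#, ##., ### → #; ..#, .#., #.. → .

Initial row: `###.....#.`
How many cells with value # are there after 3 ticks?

tick 1: ###.###..#
tick 2: #######..#
tick 3: #######..#
count of #: 8

8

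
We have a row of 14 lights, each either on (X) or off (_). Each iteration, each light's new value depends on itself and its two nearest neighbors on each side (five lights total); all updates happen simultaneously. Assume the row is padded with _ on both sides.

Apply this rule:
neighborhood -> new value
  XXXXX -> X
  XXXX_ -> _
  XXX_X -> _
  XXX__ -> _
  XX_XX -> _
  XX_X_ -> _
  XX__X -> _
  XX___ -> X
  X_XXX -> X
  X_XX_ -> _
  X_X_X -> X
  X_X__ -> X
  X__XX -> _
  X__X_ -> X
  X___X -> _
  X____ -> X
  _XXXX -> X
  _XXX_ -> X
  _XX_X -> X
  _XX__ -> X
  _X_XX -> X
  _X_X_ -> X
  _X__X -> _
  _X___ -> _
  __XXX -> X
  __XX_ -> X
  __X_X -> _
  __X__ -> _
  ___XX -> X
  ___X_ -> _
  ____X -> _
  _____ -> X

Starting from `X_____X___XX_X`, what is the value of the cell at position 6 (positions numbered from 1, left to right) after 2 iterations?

X

iteration 1: __XX_____XXX_X
iteration 2: _XXXXXX_XXX__X
position 6 holds X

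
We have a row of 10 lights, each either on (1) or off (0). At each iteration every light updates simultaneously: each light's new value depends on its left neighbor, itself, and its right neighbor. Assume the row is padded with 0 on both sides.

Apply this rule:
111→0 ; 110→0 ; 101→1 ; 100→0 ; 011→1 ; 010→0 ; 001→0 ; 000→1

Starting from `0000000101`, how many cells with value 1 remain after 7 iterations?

7

1111110010
1000000000
0011111111
1010000000
0100111111
0000100000
1110001111
count of 1: 7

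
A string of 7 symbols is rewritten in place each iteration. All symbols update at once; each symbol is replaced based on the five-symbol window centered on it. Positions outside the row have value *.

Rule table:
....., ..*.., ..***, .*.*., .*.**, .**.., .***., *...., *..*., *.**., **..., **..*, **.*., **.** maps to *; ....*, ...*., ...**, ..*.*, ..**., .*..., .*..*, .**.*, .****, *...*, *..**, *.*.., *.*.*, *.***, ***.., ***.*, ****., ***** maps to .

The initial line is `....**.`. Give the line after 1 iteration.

**....*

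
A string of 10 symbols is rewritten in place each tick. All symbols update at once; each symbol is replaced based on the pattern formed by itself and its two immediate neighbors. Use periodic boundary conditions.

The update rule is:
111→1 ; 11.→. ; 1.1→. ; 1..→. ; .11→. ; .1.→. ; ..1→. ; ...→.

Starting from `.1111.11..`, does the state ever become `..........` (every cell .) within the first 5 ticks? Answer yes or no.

yes

..11......
..........
all cells are . at tick 2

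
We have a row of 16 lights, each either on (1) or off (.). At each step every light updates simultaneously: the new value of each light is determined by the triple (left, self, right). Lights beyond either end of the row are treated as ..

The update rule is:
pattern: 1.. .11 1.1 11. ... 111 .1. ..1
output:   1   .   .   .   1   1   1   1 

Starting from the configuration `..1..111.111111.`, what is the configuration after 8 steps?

.1...1...11.11..

step 1: 11111.1...1111.1
step 2: .111..1111.11..1
step 3: 1.1.11.11....111
step 4: 1.1......1111.1.
step 5: 1.1111111.11..11
step 6: 1..11111....11..
step 7: 111.111.1111..11
step 8: .1...1...11.11..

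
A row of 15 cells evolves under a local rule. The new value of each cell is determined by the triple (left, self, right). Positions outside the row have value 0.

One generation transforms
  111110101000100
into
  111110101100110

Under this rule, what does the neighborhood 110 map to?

At position 4 the neighborhood is 110; the next row has 1 there.

1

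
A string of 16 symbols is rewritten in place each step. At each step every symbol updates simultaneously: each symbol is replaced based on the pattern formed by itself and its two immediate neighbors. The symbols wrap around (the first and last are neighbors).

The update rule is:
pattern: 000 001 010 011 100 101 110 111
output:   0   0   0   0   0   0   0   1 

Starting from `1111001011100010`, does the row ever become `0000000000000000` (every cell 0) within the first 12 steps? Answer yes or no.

yes

0110000001000000
0000000000000000
all cells are 0 at step 2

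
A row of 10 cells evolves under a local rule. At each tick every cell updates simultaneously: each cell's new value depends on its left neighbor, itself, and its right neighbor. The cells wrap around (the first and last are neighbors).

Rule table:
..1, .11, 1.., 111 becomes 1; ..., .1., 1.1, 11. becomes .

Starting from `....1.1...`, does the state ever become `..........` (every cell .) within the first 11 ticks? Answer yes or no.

tick 1: ...1...1..
tick 2: ..1.1.1.1.
tick 3: .1.......1
tick 4: ..1.....1.
tick 5: .1.1...1.1
tick 6: ....1.1...  (repeats tick 0; period 6)
tick 11: .1.1...1.1
tick 11 is .1.1...1.1, still not uniform .

no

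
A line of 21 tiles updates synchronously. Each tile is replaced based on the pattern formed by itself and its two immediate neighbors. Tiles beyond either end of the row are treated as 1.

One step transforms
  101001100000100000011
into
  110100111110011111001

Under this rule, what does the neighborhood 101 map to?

At position 1 the neighborhood is 101; the next row has 1 there.

1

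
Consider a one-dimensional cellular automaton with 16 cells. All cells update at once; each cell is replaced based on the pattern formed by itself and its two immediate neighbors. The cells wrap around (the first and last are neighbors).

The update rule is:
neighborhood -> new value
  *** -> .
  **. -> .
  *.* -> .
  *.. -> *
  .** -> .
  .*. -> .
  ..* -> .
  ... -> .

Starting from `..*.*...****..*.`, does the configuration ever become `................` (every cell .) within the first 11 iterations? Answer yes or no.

.....*......*..*
*.....*......*..
.*.....*......*.
..*.....*......*
*..*.....*......
.*..*.....*.....
..*..*.....*....
...*..*.....*...
....*..*.....*..
.....*..*.....*.
......*..*.....*
iteration 11 is ......*..*.....*, still not uniform .

no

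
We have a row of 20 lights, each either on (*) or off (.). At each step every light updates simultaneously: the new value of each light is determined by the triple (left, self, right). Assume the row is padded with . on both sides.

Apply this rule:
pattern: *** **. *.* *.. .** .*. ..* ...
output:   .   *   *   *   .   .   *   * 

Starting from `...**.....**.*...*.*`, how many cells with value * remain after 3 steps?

***.******.**.***.*.
..**.....**.**..**.*
**.******.**.***.**.
count of *: 15

15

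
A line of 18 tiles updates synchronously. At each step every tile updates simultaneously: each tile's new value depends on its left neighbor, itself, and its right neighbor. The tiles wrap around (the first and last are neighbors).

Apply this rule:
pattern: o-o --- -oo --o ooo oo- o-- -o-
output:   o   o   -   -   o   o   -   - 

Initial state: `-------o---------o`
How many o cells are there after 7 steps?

6

step 1: -ooooo---ooooooo--
step 2: --oooo-o--oooooo-o
step 3: ---oooo----oooooo-
step 4: oo--ooo-oo--ooooo-
step 5: -o---ooo-o---ooooo
step 6: o--o--ooo--o--oooo
step 7: o------oo------ooo
count of o: 6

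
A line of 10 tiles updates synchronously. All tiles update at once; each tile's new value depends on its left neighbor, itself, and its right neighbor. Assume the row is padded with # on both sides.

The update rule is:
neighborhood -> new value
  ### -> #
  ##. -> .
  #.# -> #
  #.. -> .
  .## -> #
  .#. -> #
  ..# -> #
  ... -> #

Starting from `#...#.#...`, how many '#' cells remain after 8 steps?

9

..#####.##
.#####.###
#####.####
####.#####
###.######
##.#######
#.########
.#########
count of #: 9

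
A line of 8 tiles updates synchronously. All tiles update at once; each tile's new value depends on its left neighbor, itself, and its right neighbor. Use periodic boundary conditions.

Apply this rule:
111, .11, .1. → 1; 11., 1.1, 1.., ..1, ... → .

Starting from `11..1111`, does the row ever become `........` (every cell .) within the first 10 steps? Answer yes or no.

no

step 1: 1...1111
step 2: ....1111
step 3: ....111.
step 4: ....11..
step 5: ....1...
step 6: ....1...  (fixed point — unchanged through step 10)
step 10 is ....1..., still not uniform .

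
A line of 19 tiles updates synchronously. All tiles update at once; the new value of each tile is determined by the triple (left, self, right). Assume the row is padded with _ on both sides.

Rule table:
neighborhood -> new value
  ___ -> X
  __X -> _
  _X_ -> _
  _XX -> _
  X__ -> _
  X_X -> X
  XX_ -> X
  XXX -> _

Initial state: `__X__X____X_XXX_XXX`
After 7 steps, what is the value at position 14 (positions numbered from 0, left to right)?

X

step 1: X______XX__X__XX__X
step 2: __XXXX__X______X___
step 3: X____X____XXXX___XX
step 4: __XX___XX____X_X__X
step 5: X__X_X__X_XX__X____
step 6: ____X____X_X____XXX
step 7: XXX___XX__X__XX___X
position 14 holds X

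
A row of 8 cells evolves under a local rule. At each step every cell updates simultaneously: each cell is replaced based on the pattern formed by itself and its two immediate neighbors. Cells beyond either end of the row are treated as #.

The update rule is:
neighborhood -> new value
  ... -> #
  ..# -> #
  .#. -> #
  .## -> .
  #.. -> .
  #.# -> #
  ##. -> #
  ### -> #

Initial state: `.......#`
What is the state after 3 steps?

.######.
#.######
##.#####

##.#####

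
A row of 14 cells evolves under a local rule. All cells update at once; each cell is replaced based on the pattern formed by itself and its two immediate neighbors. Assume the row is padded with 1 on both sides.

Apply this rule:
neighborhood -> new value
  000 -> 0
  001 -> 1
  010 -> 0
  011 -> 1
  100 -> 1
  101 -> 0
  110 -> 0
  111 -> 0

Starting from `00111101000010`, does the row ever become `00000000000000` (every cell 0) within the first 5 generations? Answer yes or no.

generation 1: 11100000100100
generation 2: 00010001011011
generation 3: 10101010010010
generation 4: 00000001101100
generation 5: 10000011001011
generation 5 is 10000011001011, still not uniform 0

no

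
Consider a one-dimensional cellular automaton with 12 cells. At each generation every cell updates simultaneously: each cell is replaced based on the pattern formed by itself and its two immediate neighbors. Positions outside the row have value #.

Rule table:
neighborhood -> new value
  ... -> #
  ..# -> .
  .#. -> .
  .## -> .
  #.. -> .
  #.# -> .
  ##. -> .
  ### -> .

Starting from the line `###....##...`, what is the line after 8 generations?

generation 1: ....##....#.
generation 2: .##....##...
generation 3: ....##....#.  (repeats generation 1; period 2)
generation 8: .##....##...

.##....##...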